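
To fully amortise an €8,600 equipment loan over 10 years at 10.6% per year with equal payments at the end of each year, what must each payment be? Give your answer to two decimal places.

€1,435.89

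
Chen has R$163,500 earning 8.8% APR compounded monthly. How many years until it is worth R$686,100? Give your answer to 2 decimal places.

16.36 years

Periodic rate i = 0.088/12 = 0.00733333.
n = ln(686100/163500) / ln(1+0.00733333) = ln(4.19633) / 0.007307 = 196.2904 months
= 196.2904/12 years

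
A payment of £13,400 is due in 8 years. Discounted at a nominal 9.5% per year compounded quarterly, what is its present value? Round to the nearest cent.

£6,322.66

i = 0.095/4 = 0.02375 per quarter; n = 8·4 = 32.
Discount factor = (1+0.02375)^(−32) = 0.471840; PV = 13,400 × 0.471840 = 6,322.6556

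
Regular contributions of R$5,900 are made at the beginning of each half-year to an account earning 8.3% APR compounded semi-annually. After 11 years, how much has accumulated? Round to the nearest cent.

R$214,146.99

Periodic rate i = 0.083/2 = 0.0415; n = 11 × 2 = 22 periods.
FV = 5900 × [(1+0.0415)^22 − 1] / 0.0415 × (1+i) = 5900 × 36.296099 = 214,146.9860
Payments are at the start of each period, so multiply by (1+i).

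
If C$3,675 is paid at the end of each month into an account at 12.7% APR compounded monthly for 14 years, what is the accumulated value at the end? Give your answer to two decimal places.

C$1,688,639.60

Periodic rate i = 0.127/12 = 0.0105833; n = 14 × 12 = 168 periods.
FV = 3675 × [(1+0.0105833)^168 − 1] / 0.0105833 = 3675 × 459.493769 = 1,688,639.6008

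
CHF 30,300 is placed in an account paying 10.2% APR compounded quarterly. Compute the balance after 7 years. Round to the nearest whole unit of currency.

CHF 61,326

Periodic rate i = 0.102/4 = 0.0255; n = 7 × 4 = 28 periods.
FV = PV·(1+i)^n = 30,300 × 2.023945 = 61,325.5201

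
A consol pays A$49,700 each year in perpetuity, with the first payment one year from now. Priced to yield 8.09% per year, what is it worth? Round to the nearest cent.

A$614,338.69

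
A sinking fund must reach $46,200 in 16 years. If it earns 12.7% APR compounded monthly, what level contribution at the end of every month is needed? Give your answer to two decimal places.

$74.67

With 12 periods per year: i = 0.0105833, n = 192.
PMT = 46200 / ( [(1+0.0105833)^192 − 1] / 0.0105833 ) = 46200 / 618.737172 = 74.6682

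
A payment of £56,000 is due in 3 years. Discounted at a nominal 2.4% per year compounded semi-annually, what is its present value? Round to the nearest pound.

With 2 periods per year: i = 0.012, n = 6.
PV = FV·(1+i)^(−n) = 56,000 × 0.930930 = 52,132.0679

£52,132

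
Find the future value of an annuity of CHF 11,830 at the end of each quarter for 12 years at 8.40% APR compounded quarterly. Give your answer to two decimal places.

With 4 periods per year: i = 0.021, n = 48.
Accumulation factor s(48|0.021) = 81.507734; FV = 11830 × 81.507734 = 964,236.4887

CHF 964,236.49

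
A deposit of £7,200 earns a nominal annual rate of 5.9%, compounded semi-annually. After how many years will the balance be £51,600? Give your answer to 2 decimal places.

33.87 years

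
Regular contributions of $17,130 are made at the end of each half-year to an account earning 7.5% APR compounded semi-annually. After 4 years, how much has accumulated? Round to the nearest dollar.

$156,441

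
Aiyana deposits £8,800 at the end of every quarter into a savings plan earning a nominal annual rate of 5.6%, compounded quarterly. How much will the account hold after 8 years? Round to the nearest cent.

With 4 periods per year: i = 0.014, n = 32.
Accumulation factor s(32|0.014) = 40.023084; FV = 8800 × 40.023084 = 352,203.1407

£352,203.14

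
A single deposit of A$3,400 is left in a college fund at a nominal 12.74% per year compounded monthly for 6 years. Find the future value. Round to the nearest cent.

Periodic rate i = 0.1274/12 = 0.0106167; n = 6 × 12 = 72 periods.
FV = PV·(1+i)^n = 3,400 × 2.139069 = 7,272.8354

A$7,272.84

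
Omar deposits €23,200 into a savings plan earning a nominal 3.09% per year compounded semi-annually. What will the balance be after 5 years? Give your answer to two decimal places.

Periodic rate i = 0.0309/2 = 0.01545; n = 5 × 2 = 10 periods.
23,200 × (1+0.01545)^10 = 23,200 × 1.165696 = 27,044.1555

€27,044.16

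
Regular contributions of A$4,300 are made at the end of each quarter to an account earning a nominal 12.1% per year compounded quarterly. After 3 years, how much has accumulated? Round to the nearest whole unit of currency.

Periodic rate i = 0.121/4 = 0.03025; n = 3 × 4 = 12 periods.
FV = PMT · [(1+i)^n − 1] / i = 4300 · 14.212203 = 61,112.4723

A$61,112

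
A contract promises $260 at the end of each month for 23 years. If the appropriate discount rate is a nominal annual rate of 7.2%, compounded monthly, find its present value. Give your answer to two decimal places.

Periodic rate i = 0.072/12 = 0.006; n = 23 × 12 = 276 periods.
Annuity factor a(276|0.006) = 134.691997; PV = 260 × 134.691997 = 35,019.9191

$35,019.92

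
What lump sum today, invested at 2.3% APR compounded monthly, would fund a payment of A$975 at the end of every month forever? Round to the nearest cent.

A$508,695.65

Periodic rate i = 0.023/12 = 0.00191667.
PV = PMT / i = 975 / 0.00191667 = 508,695.6522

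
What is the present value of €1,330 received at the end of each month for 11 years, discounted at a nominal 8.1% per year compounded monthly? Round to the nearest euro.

i = 0.081/12 = 0.00675 per month; n = 11·12 = 132.
Annuity factor a(132|0.00675) = 87.188848; PV = 1330 × 87.188848 = 115,961.1675

€115,961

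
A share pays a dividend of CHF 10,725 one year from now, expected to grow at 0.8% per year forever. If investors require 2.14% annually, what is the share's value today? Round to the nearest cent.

PV = D₁/(r − g) = 10725/(0.0214 − 0.008) = 800,373.1343

CHF 800,373.13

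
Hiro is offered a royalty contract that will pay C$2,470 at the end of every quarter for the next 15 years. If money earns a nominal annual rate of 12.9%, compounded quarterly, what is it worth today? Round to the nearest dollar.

With 4 periods per year: i = 0.03225, n = 60.
Annuity factor a(60|0.03225) = 26.390572; PV = 2470 × 26.390572 = 65,184.7131

C$65,185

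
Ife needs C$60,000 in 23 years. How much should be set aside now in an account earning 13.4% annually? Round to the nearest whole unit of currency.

C$3,327

Discount factor = (1+0.134)^(−23) = 0.055450; PV = 60,000 × 0.055450 = 3,326.9862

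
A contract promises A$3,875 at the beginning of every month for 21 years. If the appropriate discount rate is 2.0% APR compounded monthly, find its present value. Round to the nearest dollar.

A$798,160

With 12 periods per year: i = 0.00166667, n = 252.
PV = 3875 × [1 − (1+0.00166667)^(−252)] / 0.00166667 × (1+i) = 3875 × 205.976781 = 798,160.0253
(annuity-due: payments at period start, so ×(1+i).)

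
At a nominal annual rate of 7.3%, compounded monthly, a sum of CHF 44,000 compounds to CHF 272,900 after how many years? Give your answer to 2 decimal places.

25.07 years

Periodic rate i = 0.073/12 = 0.00608333.
n = ln(272900/44000) / ln(1+0.00608333) = ln(6.20227) / 0.006065 = 300.8977 months
= 300.8977/12 years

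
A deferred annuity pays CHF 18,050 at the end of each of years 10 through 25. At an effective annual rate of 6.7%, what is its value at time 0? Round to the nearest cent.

PV at t=9 (ordinary 16-year annuity): 18050 × a(16|0.067) = 18050 × 9.637336 = 173,953.9169
PV₀ = 173,953.9169 / (1+0.067)^9 = 173,953.9169 / 1.792585 = 97,040.8155

CHF 97,040.82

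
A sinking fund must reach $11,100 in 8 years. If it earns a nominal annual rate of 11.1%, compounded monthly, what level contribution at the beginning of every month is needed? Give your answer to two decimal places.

i = 0.111/12 = 0.00925 per month; n = 8·12 = 96.
FV-annuity factor × (1+i) = 154.973284; PMT = 11100 / 154.973284 = 71.6252

$71.63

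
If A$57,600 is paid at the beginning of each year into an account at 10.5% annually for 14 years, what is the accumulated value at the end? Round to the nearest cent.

A$1,846,658.04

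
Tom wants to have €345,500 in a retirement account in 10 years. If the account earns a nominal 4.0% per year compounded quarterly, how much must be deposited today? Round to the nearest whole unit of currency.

€232,056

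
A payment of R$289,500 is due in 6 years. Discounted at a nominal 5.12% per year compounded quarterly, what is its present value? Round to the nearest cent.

R$213,343.76

With 4 periods per year: i = 0.0128, n = 24.
Discount factor = (1+0.0128)^(−24) = 0.736939; PV = 289,500 × 0.736939 = 213,343.7595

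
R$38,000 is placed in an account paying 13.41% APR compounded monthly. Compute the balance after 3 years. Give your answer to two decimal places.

R$56,693.24

Periodic rate i = 0.1341/12 = 0.011175; n = 3 × 12 = 36 periods.
38,000 × (1+0.011175)^36 = 38,000 × 1.491927 = 56,693.2364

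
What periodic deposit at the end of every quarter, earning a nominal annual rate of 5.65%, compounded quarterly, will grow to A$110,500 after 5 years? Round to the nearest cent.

A$4,819.96

With 4 periods per year: i = 0.014125, n = 20.
FV-annuity factor = 22.925491; PMT = 110500 / 22.925491 = 4,819.9621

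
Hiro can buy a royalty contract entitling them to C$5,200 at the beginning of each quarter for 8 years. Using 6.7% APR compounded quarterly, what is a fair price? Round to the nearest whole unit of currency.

C$130,146

i = 0.067/4 = 0.01675 per quarter; n = 8·4 = 32.
Annuity factor a(32|0.01675) × (1+i) = 25.028005; PV = 5200 × 25.028005 = 130,145.6234
(Beginning-of-period payments → annuity-due factor ×(1+i).)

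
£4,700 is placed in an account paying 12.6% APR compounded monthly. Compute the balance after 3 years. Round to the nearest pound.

£6,846

i = 0.126/12 = 0.0105 per month; n = 3·12 = 36.
FV = 4,700 × (1 + 0.0105)^36 = 6,845.5020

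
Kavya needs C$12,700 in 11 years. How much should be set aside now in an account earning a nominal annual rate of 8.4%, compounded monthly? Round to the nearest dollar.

With 12 periods per year: i = 0.007, n = 132.
Discount factor = (1+0.007)^(−132) = 0.398208; PV = 12,700 × 0.398208 = 5,057.2405

C$5,057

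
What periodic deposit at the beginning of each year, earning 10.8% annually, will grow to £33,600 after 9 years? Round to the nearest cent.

FV-annuity factor × (1+i) = 15.561788; PMT = 33600 / 15.561788 = 2,159.1350

£2,159.13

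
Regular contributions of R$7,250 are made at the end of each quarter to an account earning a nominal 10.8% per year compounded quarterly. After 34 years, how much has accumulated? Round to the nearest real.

Periodic rate i = 0.108/4 = 0.027; n = 34 × 4 = 136 periods.
FV = PMT · [(1+i)^n − 1] / i = 7250 · 1350.410483 = 9,790,476.0036

R$9,790,476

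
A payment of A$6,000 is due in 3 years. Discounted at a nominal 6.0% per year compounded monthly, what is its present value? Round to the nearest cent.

A$5,013.87

Periodic rate i = 0.06/12 = 0.005; n = 3 × 12 = 36 periods.
Discount factor = (1+0.005)^(−36) = 0.835645; PV = 6,000 × 0.835645 = 5,013.8695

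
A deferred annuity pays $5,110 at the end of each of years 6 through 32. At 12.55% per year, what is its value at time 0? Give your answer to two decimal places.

$21,618.74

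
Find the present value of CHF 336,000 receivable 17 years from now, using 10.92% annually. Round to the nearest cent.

Discount factor = (1+0.1092)^(−17) = 0.171725; PV = 336,000 × 0.171725 = 57,699.4458

CHF 57,699.45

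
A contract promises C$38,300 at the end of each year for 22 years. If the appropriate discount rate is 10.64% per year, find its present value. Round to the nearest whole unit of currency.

Annuity factor a(22|0.1064) = 8.382269; PV = 38300 × 8.382269 = 321,040.9149

C$321,041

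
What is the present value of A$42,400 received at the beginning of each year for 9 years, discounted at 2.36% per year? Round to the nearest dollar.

Annuity factor a(9|0.0236) × (1+i) = 8.213131; PV = 42400 × 8.213131 = 348,236.7664
(annuity-due: payments at period start, so ×(1+i).)

A$348,237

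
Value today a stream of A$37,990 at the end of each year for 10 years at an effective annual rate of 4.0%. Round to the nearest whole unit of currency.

PV = PMT · [1 − (1+i)^(−n)] / i = 37990 · 8.110896 = 308,132.9307

A$308,133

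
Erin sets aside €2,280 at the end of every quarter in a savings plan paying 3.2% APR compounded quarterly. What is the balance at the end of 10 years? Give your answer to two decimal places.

With 4 periods per year: i = 0.008, n = 40.
Accumulation factor s(40|0.008) = 46.921938; FV = 2280 × 46.921938 = 106,982.0180

€106,982.02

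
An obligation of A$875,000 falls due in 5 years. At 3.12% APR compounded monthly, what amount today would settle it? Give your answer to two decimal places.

A$748,765.86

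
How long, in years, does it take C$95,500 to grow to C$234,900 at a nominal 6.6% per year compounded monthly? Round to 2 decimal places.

Periodic rate i = 0.066/12 = 0.0055.
n = ln(234900/95500) / ln(1+0.0055) = ln(2.45969) / 0.005485 = 164.0921 months
= 164.0921/12 years

13.67 years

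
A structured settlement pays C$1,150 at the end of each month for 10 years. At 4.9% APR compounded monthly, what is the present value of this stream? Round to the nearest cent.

C$108,924.83

i = 0.049/12 = 0.00408333 per month; n = 10·12 = 120.
PV = 1150 × [1 − (1+0.00408333)^(−120)] / 0.00408333 = 1150 × 94.717245 = 108,924.8314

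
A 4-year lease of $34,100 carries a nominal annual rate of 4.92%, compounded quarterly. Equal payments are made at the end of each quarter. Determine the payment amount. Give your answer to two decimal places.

$2,360.88

i = 0.0492/4 = 0.0123 per quarter; n = 4·4 = 16.
PMT = 34100 / ( [1 − (1+0.0123)^(−16)] / 0.0123 ) = 34100 / 14.443780 = 2,360.8778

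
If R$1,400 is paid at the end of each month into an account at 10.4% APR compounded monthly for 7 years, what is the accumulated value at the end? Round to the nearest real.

i = 0.104/12 = 0.00866667 per month; n = 7·12 = 84.
FV = 1400 × [(1+0.00866667)^84 − 1] / 0.00866667 = 1400 × 122.821057 = 171,949.4805

R$171,949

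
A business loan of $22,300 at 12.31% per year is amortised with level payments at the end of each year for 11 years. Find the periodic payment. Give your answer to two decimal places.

$3,806.69

PMT = 22300 / ( [1 − (1+0.1231)^(−11)] / 0.1231 ) = 22300 / 5.858106 = 3,806.6909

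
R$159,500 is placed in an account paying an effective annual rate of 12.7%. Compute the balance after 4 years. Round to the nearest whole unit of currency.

R$257,310

159,500 × (1+0.127)^4 = 159,500 × 1.613228 = 257,309.8144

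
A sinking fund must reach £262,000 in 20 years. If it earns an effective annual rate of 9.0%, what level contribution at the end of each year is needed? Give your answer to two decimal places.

£5,121.18

PMT = 262000 / ( [(1+0.09)^20 − 1] / 0.09 ) = 262000 / 51.160120 = 5,121.1765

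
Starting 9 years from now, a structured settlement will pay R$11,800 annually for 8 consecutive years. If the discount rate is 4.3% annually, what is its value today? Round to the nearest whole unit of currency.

PV at t=8 (ordinary 8-year annuity): 11800 × a(8|0.043) = 11800 × 6.650118 = 78,471.3946
PV₀ = 78,471.3946 / (1+0.043)^8 = 78,471.3946 / 1.400472 = 56,032.1005

R$56,032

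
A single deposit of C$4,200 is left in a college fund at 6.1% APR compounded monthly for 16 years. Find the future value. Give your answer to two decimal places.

Periodic rate i = 0.061/12 = 0.00508333; n = 16 × 12 = 192 periods.
4,200 × (1+0.00508333)^192 = 4,200 × 2.647267 = 11,118.5205

C$11,118.52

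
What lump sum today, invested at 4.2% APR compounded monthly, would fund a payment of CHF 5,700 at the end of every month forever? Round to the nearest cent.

CHF 1,628,571.43

Periodic rate i = 0.042/12 = 0.0035.
PV = C/r = 5700/0.0035 = 1,628,571.4286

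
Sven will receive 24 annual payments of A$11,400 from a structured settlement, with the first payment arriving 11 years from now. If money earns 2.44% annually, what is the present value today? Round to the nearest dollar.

A$161,280

PV at t=10 (ordinary 24-year annuity): 11400 × a(24|0.0244) = 11400 × 18.004111 = 205,246.8608
PV₀ = 205,246.8608 / (1+0.0244)^10 = 205,246.8608 / 1.272611 = 161,280.1154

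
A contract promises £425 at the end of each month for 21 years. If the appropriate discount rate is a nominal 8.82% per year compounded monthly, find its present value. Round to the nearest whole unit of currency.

With 12 periods per year: i = 0.00735, n = 252.
PV = PMT · [1 − (1+i)^(−n)] / i = 425 · 114.563542 = 48,689.5055

£48,690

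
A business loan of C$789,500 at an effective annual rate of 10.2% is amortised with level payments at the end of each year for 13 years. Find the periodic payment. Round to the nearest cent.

C$112,298.79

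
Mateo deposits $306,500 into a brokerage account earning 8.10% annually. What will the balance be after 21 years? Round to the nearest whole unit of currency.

$1,573,150

FV = 306,500 × (1 + 0.081)^21 = 1,573,149.7003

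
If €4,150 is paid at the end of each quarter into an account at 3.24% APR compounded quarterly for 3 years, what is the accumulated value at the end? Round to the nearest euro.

€52,080

With 4 periods per year: i = 0.0081, n = 12.
Accumulation factor s(12|0.0081) = 12.549301; FV = 4150 × 12.549301 = 52,079.5979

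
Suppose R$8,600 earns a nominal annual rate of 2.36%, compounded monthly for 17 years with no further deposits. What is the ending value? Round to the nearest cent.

R$12,840.04

i = 0.0236/12 = 0.00196667 per month; n = 17·12 = 204.
FV = 8,600 × (1 + 0.00196667)^204 = 12,840.0373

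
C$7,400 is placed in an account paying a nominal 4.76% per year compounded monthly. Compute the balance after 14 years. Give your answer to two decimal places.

C$14,390.41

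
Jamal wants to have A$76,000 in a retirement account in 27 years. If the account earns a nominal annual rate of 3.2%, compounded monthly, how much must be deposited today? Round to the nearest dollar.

A$32,069

Periodic rate i = 0.032/12 = 0.00266667; n = 27 × 12 = 324 periods.
PV = FV·(1+i)^(−n) = 76,000 × 0.421958 = 32,068.7904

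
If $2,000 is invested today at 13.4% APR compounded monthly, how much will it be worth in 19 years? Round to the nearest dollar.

With 12 periods per year: i = 0.0111667, n = 228.
2,000 × (1+0.0111667)^228 = 2,000 × 12.577252 = 25,154.5038

$25,155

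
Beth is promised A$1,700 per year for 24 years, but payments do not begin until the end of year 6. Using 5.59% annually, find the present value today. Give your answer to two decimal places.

A$16,889.61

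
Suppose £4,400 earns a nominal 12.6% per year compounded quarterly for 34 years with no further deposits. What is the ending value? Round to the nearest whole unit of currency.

Periodic rate i = 0.126/4 = 0.0315; n = 34 × 4 = 136 periods.
FV = PV·(1+i)^n = 4,400 × 67.891530 = 298,722.7306

£298,723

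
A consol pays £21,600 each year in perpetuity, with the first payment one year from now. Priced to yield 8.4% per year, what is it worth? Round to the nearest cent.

PV = C/r = 21600/0.084 = 257,142.8571

£257,142.86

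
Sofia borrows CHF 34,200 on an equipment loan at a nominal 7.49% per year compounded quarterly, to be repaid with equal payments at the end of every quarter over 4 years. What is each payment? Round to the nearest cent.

i = 0.0749/4 = 0.018725 per quarter; n = 4·4 = 16.
PMT = 34200 / ( [1 − (1+0.018725)^(−16)] / 0.018725 ) = 34200 / 13.715851 = 2,493.4654

CHF 2,493.47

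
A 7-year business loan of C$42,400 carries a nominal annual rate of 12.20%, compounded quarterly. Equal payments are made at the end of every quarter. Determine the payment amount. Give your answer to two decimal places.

C$2,273.47

i = 0.122/4 = 0.0305 per quarter; n = 7·4 = 28.
PMT = 42400 / ( [1 − (1+0.0305)^(−28)] / 0.0305 ) = 42400 / 18.649917 = 2,273.4685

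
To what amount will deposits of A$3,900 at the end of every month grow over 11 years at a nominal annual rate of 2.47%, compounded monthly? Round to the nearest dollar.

Periodic rate i = 0.0247/12 = 0.00205833; n = 11 × 12 = 132 periods.
FV = 3900 × [(1+0.00205833)^132 − 1] / 0.00205833 = 3900 × 151.494858 = 590,829.9473

A$590,830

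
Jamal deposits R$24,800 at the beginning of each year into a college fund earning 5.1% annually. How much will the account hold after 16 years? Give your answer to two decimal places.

Accumulation factor s(16|0.051) × (1+i) = 25.066888; FV = 24800 × 25.066888 = 621,658.8141
Payments are at the start of each period, so multiply by (1+i).

R$621,658.81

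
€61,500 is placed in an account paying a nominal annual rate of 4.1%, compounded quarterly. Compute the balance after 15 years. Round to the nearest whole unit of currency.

€113,398

With 4 periods per year: i = 0.01025, n = 60.
FV = 61,500 × (1 + 0.01025)^60 = 113,398.3310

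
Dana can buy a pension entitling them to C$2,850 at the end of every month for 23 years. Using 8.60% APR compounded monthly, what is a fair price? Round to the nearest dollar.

C$342,268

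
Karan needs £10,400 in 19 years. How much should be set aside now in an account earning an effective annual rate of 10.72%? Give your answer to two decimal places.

PV = FV·(1+i)^(−n) = 10,400 × 0.144446 = 1,502.2350

£1,502.23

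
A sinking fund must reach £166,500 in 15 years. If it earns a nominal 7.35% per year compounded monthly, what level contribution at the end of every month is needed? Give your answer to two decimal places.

£509.50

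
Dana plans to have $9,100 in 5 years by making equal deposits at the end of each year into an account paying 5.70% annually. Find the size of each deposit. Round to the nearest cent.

$1,624.01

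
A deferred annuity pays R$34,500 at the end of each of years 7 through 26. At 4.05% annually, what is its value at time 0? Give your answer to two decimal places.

R$367,854.21

PV at t=6 (ordinary 20-year annuity): 34500 × a(20|0.0405) = 34500 × 13.530353 = 466,797.1943
Discount back 6 years: 466,797.1943 × (1+0.0405)^(−6) = 466,797.1943 × 0.788039 = 367,854.2091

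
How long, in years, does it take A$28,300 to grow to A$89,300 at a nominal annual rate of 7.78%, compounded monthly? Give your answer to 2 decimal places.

14.82 years

Periodic rate i = 0.0778/12 = 0.00648333.
(1+i)^n = 89300/28300 = 3.15548, so n = ln 3.15548 / ln 1.00648 = 177.8191 months
= 177.8191/12 years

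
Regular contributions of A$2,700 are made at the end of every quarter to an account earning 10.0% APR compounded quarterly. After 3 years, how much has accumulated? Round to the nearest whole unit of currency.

Periodic rate i = 0.1/4 = 0.025; n = 3 × 4 = 12 periods.
FV = 2700 × [(1+0.025)^12 − 1] / 0.025 = 2700 × 13.795553 = 37,247.9930

A$37,248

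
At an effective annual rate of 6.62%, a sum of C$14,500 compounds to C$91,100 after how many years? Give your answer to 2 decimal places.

28.67 years

n = ln(91100/14500) / ln(1+0.0662) = ln(6.28276) / 0.064101 = 28.6706 years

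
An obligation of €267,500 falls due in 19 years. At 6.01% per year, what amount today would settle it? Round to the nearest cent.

€88,253.90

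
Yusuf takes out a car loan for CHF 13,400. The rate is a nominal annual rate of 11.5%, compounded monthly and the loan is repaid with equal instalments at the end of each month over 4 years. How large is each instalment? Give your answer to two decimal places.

CHF 349.59

i = 0.115/12 = 0.00958333 per month; n = 4·12 = 48.
Annuity-PV factor = 38.330318; PMT = 13400 / 38.330318 = 349.5927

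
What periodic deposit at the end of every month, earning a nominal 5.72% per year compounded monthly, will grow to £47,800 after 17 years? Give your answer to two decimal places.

With 12 periods per year: i = 0.00476667, n = 204.
PMT = 47800 / ( [(1+0.00476667)^204 − 1] / 0.00476667 ) = 47800 / 343.674402 = 139.0851

£139.09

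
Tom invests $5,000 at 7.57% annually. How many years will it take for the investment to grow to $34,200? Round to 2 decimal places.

n = ln(34200/5000) / ln(1+0.0757) = ln(6.84000) / 0.072972 = 26.3498 years

26.35 years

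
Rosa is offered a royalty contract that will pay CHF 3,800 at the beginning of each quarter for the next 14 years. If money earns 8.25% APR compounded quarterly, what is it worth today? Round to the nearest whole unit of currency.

With 4 periods per year: i = 0.020625, n = 56.
Annuity factor a(56|0.020625) × (1+i) = 33.710010; PV = 3800 × 33.710010 = 128,098.0370
Payments are at the start of each period, so multiply by (1+i).

CHF 128,098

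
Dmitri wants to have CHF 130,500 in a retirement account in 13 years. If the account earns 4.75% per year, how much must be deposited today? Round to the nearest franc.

Discount factor = (1+0.0475)^(−13) = 0.547013; PV = 130,500 × 0.547013 = 71,385.1868

CHF 71,385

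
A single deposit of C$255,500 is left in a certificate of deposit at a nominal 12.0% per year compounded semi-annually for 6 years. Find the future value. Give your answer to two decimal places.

C$514,116.20

With 2 periods per year: i = 0.06, n = 12.
255,500 × (1+0.06)^12 = 255,500 × 2.012196 = 514,116.1986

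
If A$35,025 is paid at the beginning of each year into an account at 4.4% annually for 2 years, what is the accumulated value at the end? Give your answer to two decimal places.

A$74,741.11

FV = PMT · [(1+i)^n − 1] / i × (1+i) = 35025 · 2.133936 = 74,741.1084
Payments are at the start of each period, so multiply by (1+i).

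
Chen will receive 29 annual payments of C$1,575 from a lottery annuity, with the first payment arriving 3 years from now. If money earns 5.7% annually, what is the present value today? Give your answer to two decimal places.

C$19,776.37

Value one period before first payment (t=2): 1575 × [1 − (1+0.057)^(−29)] / 0.057 = 1575 × 14.028656 = 22,095.1329
Discount back 2 years: 22,095.1329 × (1+0.057)^(−2) = 22,095.1329 × 0.895056 = 19,776.3730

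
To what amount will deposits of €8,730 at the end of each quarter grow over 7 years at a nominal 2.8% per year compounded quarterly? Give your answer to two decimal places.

€269,004.38

With 4 periods per year: i = 0.007, n = 28.
FV = 8730 × [(1+0.007)^28 − 1] / 0.007 = 8730 × 30.813789 = 269,004.3812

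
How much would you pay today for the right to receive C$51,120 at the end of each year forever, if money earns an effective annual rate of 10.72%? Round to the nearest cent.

C$476,865.67

PV = PMT / i = 51120 / 0.1072 = 476,865.6716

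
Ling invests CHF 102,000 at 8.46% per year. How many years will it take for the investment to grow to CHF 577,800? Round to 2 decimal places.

n = ln(577800/102000) / ln(1+0.0846) = ln(5.66471) / 0.081211 = 21.3549 years

21.35 years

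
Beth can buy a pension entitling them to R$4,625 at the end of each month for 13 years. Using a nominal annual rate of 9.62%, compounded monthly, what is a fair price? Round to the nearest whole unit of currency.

Periodic rate i = 0.0962/12 = 0.00801667; n = 13 × 12 = 156 periods.
PV = PMT · [1 − (1+i)^(−n)] / i = 4625 · 88.844380 = 410,905.2567

R$410,905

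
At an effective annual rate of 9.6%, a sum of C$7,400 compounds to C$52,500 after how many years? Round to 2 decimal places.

(1+i)^n = 52500/7400 = 7.09459, so n = ln 7.09459 / ln 1.096 = 21.3744 years

21.37 years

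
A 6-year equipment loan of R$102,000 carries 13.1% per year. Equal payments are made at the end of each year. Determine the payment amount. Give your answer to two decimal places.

PMT = 102000 / ( [1 − (1+0.131)^(−6)] / 0.131 ) = 102000 / 3.986442 = 25,586.7236

R$25,586.72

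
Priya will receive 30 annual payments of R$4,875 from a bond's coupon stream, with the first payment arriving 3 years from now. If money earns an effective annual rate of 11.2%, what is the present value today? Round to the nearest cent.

PV at t=2 (ordinary 30-year annuity): 4875 × a(30|0.112) = 4875 × 8.559051 = 41,725.3740
Discount back 2 years: 41,725.3740 × (1+0.112)^(−2) = 41,725.3740 × 0.808706 = 33,743.5417

R$33,743.54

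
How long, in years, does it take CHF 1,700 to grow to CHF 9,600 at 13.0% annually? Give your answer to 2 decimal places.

14.16 years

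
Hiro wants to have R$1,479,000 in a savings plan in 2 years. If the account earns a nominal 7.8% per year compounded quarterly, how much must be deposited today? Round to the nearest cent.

R$1,267,273.44

i = 0.078/4 = 0.0195 per quarter; n = 2·4 = 8.
PV = FV·(1+i)^(−n) = 1,479,000 × 0.856845 = 1,267,273.4407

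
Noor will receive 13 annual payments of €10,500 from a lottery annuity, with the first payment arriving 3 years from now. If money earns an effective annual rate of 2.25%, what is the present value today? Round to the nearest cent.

€112,115.81

Value one period before first payment (t=2): 10500 × [1 − (1+0.0225)^(−13)] / 0.0225 = 10500 × 11.163598 = 117,217.7776
Discount back 2 years: 117,217.7776 × (1+0.0225)^(−2) = 117,217.7776 × 0.956474 = 112,115.8076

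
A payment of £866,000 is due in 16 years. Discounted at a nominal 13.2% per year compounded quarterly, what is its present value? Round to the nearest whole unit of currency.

Periodic rate i = 0.132/4 = 0.033; n = 16 × 4 = 64 periods.
PV = 866,000 / (1 + 0.033)^64 = 866,000 / 7.987679 = 108,416.9823

£108,417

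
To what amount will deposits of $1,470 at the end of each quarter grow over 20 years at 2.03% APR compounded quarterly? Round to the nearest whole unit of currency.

$144,614

Periodic rate i = 0.0203/4 = 0.005075; n = 20 × 4 = 80 periods.
FV = PMT · [(1+i)^n − 1] / i = 1470 · 98.376826 = 144,613.9337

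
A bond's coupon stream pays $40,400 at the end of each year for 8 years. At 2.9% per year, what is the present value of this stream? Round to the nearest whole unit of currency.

Annuity factor a(8|0.029) = 7.049399; PV = 40400 × 7.049399 = 284,795.7008

$284,796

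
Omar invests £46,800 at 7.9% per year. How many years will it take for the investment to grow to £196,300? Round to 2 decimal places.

18.86 years

(1+i)^n = 196300/46800 = 4.19444, so n = ln 4.19444 / ln 1.079 = 18.8567 years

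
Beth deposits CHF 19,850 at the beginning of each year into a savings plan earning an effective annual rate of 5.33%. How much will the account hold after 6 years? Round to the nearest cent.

FV = 19850 × [(1+0.0533)^6 − 1] / 0.0533 × (1+i) = 19850 × 7.224203 = 143,400.4365
(annuity-due: payments at period start, so ×(1+i).)

CHF 143,400.44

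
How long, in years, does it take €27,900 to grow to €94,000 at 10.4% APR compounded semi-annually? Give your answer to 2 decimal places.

Periodic rate i = 0.104/2 = 0.052.
n = ln(94000/27900) / ln(1+0.052) = ln(3.36918) / 0.050693 = 23.9612 half-years
= 23.9612/2 years

11.98 years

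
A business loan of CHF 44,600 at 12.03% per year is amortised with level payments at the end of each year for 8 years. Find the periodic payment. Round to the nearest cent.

CHF 8,987.52

Annuity-PV factor = 4.962437; PMT = 44600 / 4.962437 = 8,987.5193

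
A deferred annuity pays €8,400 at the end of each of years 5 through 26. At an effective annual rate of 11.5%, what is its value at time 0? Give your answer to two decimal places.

€42,949.14

Value one period before first payment (t=4): 8400 × [1 − (1+0.115)^(−22)] / 0.115 = 8400 × 7.902685 = 66,382.5560
PV₀ = 66,382.5560 / (1+0.115)^4 = 66,382.5560 / 1.545608 = 42,949.1429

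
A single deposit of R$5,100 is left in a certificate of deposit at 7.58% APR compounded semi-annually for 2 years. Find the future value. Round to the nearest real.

i = 0.0758/2 = 0.0379 per half-year; n = 2·2 = 4.
FV = 5,100 × (1 + 0.0379)^4 = 5,918.2352

R$5,918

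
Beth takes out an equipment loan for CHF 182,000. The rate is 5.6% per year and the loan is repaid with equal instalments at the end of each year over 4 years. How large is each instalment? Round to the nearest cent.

CHF 52,043.40

Annuity-PV factor = 3.497081; PMT = 182000 / 3.497081 = 52,043.3990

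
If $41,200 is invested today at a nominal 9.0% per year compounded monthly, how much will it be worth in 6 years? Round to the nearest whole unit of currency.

With 12 periods per year: i = 0.0075, n = 72.
FV = 41,200 × (1 + 0.0075)^72 = 70,557.1715

$70,557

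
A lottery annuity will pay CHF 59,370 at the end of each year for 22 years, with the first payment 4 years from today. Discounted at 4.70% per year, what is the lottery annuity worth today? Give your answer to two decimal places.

Value one period before first payment (t=3): 59370 × [1 − (1+0.047)^(−22)] / 0.047 = 59370 × 13.530638 = 803,313.9552
Discount back 3 years: 803,313.9552 × (1+0.047)^(−3) = 803,313.9552 × 0.871284 = 699,914.9444

CHF 699,914.94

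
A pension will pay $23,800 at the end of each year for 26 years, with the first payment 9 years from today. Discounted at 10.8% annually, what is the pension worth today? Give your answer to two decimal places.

Value one period before first payment (t=8): 23800 × [1 − (1+0.108)^(−26)] / 0.108 = 23800 × 8.615768 = 205,055.2847
Discount back 8 years: 205,055.2847 × (1+0.108)^(−8) = 205,055.2847 × 0.440232 = 90,271.9623

$90,271.96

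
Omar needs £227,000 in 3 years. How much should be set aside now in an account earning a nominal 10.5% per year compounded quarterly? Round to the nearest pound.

£166,337

i = 0.105/4 = 0.02625 per quarter; n = 3·4 = 12.
PV = FV·(1+i)^(−n) = 227,000 × 0.732760 = 166,336.5983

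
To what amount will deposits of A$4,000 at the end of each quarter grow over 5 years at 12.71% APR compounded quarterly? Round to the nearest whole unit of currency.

Periodic rate i = 0.1271/4 = 0.031775; n = 5 × 4 = 20 periods.
FV = 4000 × [(1+0.031775)^20 − 1] / 0.031775 = 4000 × 27.360832 = 109,443.3262

A$109,443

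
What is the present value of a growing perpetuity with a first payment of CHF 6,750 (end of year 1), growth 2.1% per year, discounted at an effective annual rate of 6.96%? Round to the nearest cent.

CHF 138,888.89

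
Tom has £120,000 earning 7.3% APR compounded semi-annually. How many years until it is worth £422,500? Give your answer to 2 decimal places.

17.56 years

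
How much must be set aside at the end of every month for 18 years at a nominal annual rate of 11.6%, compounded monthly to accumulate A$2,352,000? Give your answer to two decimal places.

A$3,253.46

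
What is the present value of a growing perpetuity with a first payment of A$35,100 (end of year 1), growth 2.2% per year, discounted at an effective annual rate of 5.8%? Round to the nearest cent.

A$975,000.00

PV = PMT / (i − g) = 35100 / (0.058 − 0.022) = 35100 / 0.036000 = 975,000.0000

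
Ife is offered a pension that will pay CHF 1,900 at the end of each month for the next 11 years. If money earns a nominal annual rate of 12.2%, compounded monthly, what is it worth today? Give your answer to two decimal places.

CHF 137,715.88

With 12 periods per year: i = 0.0101667, n = 132.
PV = PMT · [1 − (1+i)^(−n)] / i = 1900 · 72.482044 = 137,715.8834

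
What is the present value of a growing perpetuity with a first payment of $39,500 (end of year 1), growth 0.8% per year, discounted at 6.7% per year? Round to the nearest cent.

$669,491.53

PV = D₁/(r − g) = 39500/(0.067 − 0.008) = 669,491.5254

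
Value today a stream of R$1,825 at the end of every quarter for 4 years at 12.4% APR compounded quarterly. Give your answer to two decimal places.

Periodic rate i = 0.124/4 = 0.031; n = 4 × 4 = 16 periods.
Annuity factor a(16|0.031) = 12.465610; PV = 1825 × 12.465610 = 22,749.7377

R$22,749.74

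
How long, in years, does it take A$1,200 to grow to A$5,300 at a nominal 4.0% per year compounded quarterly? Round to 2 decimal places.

37.32 years

Periodic rate i = 0.04/4 = 0.01.
n = ln(5300/1200) / ln(1+0.01) = ln(4.41667) / 0.009950 = 149.2800 quarters
= 149.2800/4 years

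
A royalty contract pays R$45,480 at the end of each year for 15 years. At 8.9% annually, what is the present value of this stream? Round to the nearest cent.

PV = 45480 × [1 − (1+0.089)^(−15)] / 0.089 = 45480 × 8.108495 = 368,774.3443

R$368,774.34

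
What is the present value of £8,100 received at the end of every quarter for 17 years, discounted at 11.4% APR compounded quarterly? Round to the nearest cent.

With 4 periods per year: i = 0.0285, n = 68.
PV = PMT · [1 − (1+i)^(−n)] / i = 8100 · 29.896576 = 242,162.2663

£242,162.27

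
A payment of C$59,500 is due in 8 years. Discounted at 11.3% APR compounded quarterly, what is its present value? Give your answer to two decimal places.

Periodic rate i = 0.113/4 = 0.02825; n = 8 × 4 = 32 periods.
PV = FV·(1+i)^(−n) = 59,500 × 0.410054 = 24,398.2111

C$24,398.21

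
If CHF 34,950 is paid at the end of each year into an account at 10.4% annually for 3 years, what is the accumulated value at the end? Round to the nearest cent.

CHF 116,132.42

FV = 34950 × [(1+0.104)^3 − 1] / 0.104 = 34950 × 3.322816 = 116,132.4192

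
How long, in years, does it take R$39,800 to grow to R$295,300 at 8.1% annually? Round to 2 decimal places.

25.73 years

n = ln(295300/39800) / ln(1+0.081) = ln(7.41960) / 0.077887 = 25.7313 years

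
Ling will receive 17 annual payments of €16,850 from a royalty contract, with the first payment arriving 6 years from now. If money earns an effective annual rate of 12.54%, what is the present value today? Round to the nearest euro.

Value one period before first payment (t=5): 16850 × [1 − (1+0.1254)^(−17)] / 0.1254 = 16850 × 6.904232 = 116,336.3141
Discount back 5 years: 116,336.3141 × (1+0.1254)^(−5) = 116,336.3141 × 0.553943 = 64,443.7413

€64,444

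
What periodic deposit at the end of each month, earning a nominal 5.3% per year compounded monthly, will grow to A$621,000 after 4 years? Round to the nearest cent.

A$11,642.99

Periodic rate i = 0.053/12 = 0.00441667; n = 4 × 12 = 48 periods.
PMT = 621000 / ( [(1+0.00441667)^48 − 1] / 0.00441667 ) = 621000 / 53.336829 = 11,642.9869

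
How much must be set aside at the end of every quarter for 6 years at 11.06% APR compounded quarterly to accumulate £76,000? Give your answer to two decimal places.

£2,273.37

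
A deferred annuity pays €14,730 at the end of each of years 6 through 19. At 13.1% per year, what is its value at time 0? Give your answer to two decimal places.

€49,917.28

PV at t=5 (ordinary 14-year annuity): 14730 × a(14|0.131) = 14730 × 6.271352 = 92,377.0173
PV₀ = 92,377.0173 / (1+0.131)^5 = 92,377.0173 / 1.850602 = 49,917.2798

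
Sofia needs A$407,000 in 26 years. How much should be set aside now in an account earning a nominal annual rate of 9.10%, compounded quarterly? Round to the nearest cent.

A$39,225.42

With 4 periods per year: i = 0.02275, n = 104.
Discount factor = (1+0.02275)^(−104) = 0.096377; PV = 407,000 × 0.096377 = 39,225.4233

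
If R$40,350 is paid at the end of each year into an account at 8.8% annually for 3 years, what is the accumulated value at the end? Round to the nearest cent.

R$132,014.87

FV = 40350 × [(1+0.088)^3 − 1] / 0.088 = 40350 × 3.271744 = 132,014.8704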